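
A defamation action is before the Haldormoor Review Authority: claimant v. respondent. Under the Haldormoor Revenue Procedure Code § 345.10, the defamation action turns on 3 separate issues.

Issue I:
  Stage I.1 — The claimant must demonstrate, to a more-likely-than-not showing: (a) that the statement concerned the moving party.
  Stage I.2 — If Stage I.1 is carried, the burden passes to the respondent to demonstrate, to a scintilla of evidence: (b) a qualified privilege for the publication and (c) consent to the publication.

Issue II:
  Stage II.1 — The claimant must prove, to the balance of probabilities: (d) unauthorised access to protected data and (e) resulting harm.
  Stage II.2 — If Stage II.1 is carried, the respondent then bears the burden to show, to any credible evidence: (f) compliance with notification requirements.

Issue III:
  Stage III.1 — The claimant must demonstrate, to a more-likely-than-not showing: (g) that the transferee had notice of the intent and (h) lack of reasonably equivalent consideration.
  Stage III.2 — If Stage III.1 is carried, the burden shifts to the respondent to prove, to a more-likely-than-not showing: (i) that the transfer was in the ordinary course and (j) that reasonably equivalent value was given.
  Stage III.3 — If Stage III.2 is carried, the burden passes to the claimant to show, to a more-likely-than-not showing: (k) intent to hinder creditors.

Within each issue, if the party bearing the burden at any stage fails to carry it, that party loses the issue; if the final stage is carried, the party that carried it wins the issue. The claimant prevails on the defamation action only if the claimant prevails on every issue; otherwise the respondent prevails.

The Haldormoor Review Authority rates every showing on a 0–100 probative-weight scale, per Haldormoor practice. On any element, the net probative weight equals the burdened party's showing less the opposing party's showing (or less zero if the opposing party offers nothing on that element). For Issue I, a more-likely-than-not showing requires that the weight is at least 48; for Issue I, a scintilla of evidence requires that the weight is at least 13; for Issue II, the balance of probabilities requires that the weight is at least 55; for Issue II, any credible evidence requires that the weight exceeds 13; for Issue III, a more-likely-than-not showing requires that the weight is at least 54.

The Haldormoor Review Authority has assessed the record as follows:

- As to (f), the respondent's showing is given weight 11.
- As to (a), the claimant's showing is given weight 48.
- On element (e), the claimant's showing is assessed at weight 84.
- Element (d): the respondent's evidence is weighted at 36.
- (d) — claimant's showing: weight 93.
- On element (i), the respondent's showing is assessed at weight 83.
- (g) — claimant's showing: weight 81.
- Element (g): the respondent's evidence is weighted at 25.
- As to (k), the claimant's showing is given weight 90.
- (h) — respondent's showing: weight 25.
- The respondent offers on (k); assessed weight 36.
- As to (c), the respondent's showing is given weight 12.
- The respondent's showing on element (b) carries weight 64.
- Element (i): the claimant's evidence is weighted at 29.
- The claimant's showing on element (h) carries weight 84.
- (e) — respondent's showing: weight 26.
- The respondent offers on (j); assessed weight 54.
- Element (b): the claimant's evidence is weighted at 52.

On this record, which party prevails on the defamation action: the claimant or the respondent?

claimant

— Issue I —
Stage I.1 (claimant, a more-likely-than-not showing, weight is at least 48): (a) 48 ≥ 48 — meets.
  Stage I.1 carried; the burden shifts to the respondent.
Stage I.2 (respondent, a scintilla of evidence, weight is at least 13): (b) net 64−52=12 < 13 — fails; (c) 12 < 13 — fails.
  The respondent does not carry Stage I.2.
So the claimant prevails on this issue.
— Issue II —
Stage II.1 (claimant, the balance of probabilities, weight is at least 55): (d) net 93−36=57 ≥ 55 — meets; (e) net 84−26=58 ≥ 55 — meets.
  All elements met. The burden passes to the respondent.
Stage II.2 (respondent, any credible evidence, weight exceeds 13): (f) 11 ≤ 13 — fails.
  Not every element is met, so the respondent fails to carry Stage II.2.
The analysis ends at Stage II.2; the claimant prevails on this issue.
— Issue III —
Stage III.1 (claimant, a more-likely-than-not showing, weight is at least 54): (g) net 81−25=56 ≥ 54 — meets; (h) net 84−25=59 ≥ 54 — meets.
  Stage III.1 is satisfied; the onus moves to the respondent.
Stage III.2 (respondent, a more-likely-than-not showing, weight is at least 54): (i) net 83−29=54 ≥ 54 — meets; (j) 54 ≥ 54 — meets.
  Stage III.2 carried; the burden shifts to the claimant.
Stage III.3 (claimant, a more-likely-than-not showing, weight is at least 54): (k) net 90−36=54 ≥ 54 — meets.
  All elements met at the final stage.
All stages carried — the claimant prevails on this issue.
Per-issue: Issue I → claimant; Issue II → claimant; Issue III → claimant. The claimant must prevail on every issue; overall, the claimant prevails.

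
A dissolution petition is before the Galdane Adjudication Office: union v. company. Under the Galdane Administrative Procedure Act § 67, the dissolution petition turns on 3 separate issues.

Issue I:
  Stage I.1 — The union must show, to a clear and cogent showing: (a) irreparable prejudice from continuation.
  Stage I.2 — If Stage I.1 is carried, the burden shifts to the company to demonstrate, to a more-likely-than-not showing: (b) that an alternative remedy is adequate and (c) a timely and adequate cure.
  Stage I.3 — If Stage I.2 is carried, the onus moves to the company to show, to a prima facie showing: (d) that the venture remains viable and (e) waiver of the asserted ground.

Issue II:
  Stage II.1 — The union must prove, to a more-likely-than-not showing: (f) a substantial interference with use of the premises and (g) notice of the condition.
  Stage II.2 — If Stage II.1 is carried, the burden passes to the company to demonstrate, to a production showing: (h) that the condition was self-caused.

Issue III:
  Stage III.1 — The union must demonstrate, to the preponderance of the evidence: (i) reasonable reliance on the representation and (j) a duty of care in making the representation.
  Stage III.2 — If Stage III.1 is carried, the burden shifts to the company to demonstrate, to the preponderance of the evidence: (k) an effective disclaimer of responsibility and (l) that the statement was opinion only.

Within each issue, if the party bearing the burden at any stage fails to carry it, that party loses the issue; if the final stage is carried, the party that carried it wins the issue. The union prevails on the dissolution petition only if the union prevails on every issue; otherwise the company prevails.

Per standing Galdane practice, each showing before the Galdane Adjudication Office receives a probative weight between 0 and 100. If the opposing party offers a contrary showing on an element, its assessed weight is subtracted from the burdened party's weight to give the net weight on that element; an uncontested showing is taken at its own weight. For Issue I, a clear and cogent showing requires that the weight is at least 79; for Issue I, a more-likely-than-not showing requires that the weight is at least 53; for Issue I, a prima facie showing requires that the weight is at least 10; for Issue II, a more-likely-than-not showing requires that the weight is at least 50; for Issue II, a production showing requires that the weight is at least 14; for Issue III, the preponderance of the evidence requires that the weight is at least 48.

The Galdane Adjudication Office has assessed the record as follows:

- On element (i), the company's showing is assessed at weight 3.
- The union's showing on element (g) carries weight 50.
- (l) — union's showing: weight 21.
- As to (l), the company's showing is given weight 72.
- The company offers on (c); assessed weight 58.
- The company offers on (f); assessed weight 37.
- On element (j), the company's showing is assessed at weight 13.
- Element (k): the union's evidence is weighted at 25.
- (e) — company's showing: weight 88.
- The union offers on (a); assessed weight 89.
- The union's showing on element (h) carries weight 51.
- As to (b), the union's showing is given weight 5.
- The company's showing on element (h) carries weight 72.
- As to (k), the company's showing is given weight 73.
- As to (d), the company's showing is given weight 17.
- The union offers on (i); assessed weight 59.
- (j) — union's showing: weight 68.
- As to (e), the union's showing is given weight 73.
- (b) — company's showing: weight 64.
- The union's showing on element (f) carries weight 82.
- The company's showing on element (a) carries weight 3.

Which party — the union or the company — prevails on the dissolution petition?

— Issue I —
Stage I.1 — burden on union; standard: a clear and cogent showing (weight is at least 79).
    (a): 89 − 3 = 86 ≥ 79 [met]
  The union carries Stage I.1; the company now bears the burden.
Stage I.2 — burden on company; standard: a more-likely-than-not showing (weight is at least 53).
    (b): 64 − 5 = 59 ≥ 53 [met]
    (c): 58 ≥ 53 [met]
  All elements met. The company retains the burden for Stage I.3.
Stage I.3 — burden on company; standard: a prima facie showing (weight is at least 10).
    (d): 17 ≥ 10 [met]
    (e): 88 − 73 = 15 ≥ 10 [met]
  All elements met at the final stage.
Every stage carried; the company prevails on this issue.
— Issue II —
At Stage II.1 the union must meet a more-likely-than-not showing (weight is at least 50): on (f) the weight is 82 less the opposing 37 gives net 45, which does not reach 50, so (f) does not meet the standard; on (g) the weight is 50, ≥ 50, so (g) meets the standard.
  Not every element is met, so the union fails to carry Stage II.1.
The analysis ends at Stage II.1; the company prevails on this issue.
— Issue III —
Stage III.1 — burden on union; standard: the preponderance of the evidence (weight is at least 48).
    (i): 59 − 3 = 56 ≥ 48 [met]
    (j): 68 − 13 = 55 ≥ 48 [met]
  Stage III.1 carried; the burden shifts to the company.
Stage III.2 — burden on company; standard: the preponderance of the evidence (weight is at least 48).
    (k): 73 − 25 = 48 ≥ 48 [met]
    (l): 72 − 21 = 51 ≥ 48 [met]
  All elements met at the final stage.
Every stage carried; the company prevails on this issue.
Per-issue: Issue I → company; Issue II → company; Issue III → company. The union must prevail on every issue; overall, the company prevails.

company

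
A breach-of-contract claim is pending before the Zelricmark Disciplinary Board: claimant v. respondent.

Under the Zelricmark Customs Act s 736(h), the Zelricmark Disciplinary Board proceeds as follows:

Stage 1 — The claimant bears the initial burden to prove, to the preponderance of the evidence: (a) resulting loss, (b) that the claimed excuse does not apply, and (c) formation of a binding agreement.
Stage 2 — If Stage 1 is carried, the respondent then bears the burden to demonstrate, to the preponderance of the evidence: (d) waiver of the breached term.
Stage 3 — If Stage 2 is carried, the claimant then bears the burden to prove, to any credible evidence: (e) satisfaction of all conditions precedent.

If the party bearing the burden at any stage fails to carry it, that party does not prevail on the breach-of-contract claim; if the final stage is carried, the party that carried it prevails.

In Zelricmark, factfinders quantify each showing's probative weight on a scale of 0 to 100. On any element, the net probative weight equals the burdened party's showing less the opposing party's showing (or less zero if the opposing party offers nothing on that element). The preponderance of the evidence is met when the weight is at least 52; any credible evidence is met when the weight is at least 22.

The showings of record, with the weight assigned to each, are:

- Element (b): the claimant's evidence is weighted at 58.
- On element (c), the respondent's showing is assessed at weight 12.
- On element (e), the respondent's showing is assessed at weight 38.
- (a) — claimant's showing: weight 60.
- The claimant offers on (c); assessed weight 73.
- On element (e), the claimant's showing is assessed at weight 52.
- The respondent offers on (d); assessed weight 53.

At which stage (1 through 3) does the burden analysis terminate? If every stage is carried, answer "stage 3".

stage 3

At Stage 1 the claimant must meet the preponderance of the evidence (weight is at least 52): on (a) the weight is 60, ≥ 52, so (a) meets the standard; on (b) the weight is 58, which does reach 52, so (b) meets the standard; on (c) the weight is 73 less the opposing 12 gives net 61, which does reach 52, so (c) meets the standard.
  Stage 1 carried; the burden shifts to the respondent.
At Stage 2 the respondent must meet the preponderance of the evidence (weight is at least 52): on (d) the weight is 53, which does reach 52, so (d) meets the standard.
  All elements met. The burden passes to the claimant.
At Stage 3 the claimant must meet any credible evidence (weight is at least 22): on (e) the weight is 52 less the opposing 38 gives net 14, < 22, so (e) does not meet the standard.
  The claimant does not carry Stage 3.
The respondent prevails.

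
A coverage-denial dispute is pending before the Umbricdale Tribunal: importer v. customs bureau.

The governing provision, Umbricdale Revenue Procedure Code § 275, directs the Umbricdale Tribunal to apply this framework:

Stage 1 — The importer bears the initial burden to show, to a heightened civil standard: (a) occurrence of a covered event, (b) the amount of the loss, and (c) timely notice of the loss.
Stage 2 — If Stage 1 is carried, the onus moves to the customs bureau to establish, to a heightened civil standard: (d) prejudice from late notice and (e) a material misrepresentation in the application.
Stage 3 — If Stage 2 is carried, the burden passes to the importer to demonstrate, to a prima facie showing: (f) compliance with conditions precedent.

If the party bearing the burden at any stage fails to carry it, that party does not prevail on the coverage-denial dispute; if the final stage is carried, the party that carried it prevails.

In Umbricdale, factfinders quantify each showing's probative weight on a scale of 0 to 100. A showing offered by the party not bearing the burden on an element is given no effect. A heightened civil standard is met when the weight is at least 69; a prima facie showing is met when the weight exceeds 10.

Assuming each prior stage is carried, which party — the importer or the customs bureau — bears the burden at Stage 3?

importer

Stage 3's rule assigns the burden to the importer (to a prima facie showing).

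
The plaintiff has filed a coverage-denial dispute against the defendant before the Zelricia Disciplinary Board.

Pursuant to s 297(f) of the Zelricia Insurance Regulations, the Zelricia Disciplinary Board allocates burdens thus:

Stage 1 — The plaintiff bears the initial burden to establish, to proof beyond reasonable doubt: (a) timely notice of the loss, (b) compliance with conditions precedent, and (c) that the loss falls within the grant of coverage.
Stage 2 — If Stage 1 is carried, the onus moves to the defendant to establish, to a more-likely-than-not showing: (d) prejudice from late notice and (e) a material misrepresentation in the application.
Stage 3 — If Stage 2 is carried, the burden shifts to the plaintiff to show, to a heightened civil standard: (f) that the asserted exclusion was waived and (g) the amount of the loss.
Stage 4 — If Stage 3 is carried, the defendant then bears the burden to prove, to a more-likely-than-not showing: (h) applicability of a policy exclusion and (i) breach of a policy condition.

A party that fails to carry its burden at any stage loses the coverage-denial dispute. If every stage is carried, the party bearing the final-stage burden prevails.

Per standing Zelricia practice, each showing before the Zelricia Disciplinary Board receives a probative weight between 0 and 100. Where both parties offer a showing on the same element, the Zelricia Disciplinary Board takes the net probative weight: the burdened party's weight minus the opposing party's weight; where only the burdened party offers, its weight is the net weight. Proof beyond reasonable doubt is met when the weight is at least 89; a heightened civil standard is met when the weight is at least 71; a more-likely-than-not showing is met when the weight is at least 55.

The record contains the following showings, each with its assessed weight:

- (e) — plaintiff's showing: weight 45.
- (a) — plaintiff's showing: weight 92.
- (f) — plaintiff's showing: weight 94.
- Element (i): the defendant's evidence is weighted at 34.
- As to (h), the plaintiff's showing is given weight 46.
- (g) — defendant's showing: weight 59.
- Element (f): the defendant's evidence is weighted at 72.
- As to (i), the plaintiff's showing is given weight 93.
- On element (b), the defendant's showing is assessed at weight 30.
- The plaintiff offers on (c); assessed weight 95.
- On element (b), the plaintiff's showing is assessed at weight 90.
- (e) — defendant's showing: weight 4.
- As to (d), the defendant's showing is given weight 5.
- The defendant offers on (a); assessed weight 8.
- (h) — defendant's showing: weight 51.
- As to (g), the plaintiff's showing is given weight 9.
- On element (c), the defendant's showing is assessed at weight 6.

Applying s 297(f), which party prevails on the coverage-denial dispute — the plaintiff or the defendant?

At Stage 1 the plaintiff must meet proof beyond reasonable doubt (weight is at least 89): on (a) the weight is 92 less the opposing 8 gives net 84, which does not reach 89, so (a) does not meet the standard; on (b) the weight is 90 less the opposing 30 gives net 60, which does not reach 89, so (b) does not meet the standard; on (c) the weight is 95 less the opposing 6 gives net 89, which does reach 89, so (c) meets the standard.
  The plaintiff does not carry Stage 1.
The defendant prevails.

defendant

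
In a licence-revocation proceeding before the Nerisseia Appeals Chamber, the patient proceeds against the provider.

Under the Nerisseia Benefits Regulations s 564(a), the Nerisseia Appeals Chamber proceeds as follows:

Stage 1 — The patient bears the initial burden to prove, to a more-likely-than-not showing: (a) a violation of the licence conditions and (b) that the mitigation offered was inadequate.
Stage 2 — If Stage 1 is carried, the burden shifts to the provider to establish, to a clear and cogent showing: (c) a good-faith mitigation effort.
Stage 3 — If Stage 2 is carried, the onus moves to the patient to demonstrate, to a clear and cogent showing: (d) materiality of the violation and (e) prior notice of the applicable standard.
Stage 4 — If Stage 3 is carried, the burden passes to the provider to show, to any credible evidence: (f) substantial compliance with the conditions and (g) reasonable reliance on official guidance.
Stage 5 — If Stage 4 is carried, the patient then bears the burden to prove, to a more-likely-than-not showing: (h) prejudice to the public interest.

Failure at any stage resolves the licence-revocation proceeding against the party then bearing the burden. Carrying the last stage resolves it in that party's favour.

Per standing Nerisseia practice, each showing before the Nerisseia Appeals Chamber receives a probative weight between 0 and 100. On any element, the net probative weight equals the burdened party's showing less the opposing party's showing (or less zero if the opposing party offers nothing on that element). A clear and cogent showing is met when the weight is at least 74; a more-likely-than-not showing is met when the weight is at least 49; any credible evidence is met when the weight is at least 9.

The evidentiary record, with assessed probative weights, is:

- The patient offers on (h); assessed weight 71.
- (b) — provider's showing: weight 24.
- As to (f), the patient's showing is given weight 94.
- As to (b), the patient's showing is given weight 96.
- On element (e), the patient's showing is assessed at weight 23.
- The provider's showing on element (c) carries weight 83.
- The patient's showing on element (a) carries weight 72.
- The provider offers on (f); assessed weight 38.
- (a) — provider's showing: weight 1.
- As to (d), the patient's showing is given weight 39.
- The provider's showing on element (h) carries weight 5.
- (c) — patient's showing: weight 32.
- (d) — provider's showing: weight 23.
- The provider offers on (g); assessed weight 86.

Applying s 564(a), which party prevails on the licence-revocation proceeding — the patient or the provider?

patient

Stage 1 — burden on patient; standard: a more-likely-than-not showing (weight is at least 49).
    (a): 72 − 1 = 71 ≥ 49 [met]
    (b): 96 − 24 = 72 ≥ 49 [met]
  All elements met. The burden passes to the provider.
Stage 2 — burden on provider; standard: a clear and cogent showing (weight is at least 74).
    (c): 83 − 32 = 51 < 74 [not met]
  Stage 2 not carried; the provider fails its burden.
The analysis ends at Stage 2; the patient prevails.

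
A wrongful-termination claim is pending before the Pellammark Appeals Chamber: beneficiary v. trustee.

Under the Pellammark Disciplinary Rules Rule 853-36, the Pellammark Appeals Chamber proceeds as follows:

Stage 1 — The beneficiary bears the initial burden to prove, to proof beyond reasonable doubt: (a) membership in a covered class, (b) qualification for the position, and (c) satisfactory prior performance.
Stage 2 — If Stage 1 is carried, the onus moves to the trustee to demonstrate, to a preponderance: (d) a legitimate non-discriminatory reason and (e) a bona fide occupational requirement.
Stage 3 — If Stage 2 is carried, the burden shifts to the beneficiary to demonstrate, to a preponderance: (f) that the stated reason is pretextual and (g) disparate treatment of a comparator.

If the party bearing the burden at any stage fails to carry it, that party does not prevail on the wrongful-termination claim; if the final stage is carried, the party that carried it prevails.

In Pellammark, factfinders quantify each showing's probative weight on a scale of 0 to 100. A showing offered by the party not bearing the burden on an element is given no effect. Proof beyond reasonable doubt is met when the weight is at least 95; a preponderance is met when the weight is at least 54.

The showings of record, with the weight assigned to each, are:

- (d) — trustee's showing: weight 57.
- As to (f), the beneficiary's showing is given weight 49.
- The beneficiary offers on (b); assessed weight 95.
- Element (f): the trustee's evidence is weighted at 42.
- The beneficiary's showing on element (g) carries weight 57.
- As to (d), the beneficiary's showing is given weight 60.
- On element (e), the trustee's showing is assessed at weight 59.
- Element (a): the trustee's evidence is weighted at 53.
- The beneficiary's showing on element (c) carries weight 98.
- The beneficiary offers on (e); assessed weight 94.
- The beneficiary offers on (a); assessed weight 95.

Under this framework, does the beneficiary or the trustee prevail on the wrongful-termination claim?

Stage 1 (beneficiary, proof beyond reasonable doubt, weight is at least 95): (a) 95 (trustee's 53 disregarded) ≥ 95 — meets; (b) 95 ≥ 95 — meets; (c) 98 ≥ 95 — meets.
  All elements met. The burden passes to the trustee.
Stage 2 (trustee, a preponderance, weight is at least 54): (d) 57 (beneficiary's 60 disregarded) ≥ 54 — meets; (e) 59 (beneficiary's 94 disregarded) ≥ 54 — meets.
  Stage 2 is satisfied; the onus moves to the beneficiary.
Stage 3 (beneficiary, a preponderance, weight is at least 54): (f) 49 (trustee's 42 disregarded) < 54 — fails; (g) 57 ≥ 54 — meets.
  The beneficiary does not carry Stage 3.
So the trustee prevails.

trustee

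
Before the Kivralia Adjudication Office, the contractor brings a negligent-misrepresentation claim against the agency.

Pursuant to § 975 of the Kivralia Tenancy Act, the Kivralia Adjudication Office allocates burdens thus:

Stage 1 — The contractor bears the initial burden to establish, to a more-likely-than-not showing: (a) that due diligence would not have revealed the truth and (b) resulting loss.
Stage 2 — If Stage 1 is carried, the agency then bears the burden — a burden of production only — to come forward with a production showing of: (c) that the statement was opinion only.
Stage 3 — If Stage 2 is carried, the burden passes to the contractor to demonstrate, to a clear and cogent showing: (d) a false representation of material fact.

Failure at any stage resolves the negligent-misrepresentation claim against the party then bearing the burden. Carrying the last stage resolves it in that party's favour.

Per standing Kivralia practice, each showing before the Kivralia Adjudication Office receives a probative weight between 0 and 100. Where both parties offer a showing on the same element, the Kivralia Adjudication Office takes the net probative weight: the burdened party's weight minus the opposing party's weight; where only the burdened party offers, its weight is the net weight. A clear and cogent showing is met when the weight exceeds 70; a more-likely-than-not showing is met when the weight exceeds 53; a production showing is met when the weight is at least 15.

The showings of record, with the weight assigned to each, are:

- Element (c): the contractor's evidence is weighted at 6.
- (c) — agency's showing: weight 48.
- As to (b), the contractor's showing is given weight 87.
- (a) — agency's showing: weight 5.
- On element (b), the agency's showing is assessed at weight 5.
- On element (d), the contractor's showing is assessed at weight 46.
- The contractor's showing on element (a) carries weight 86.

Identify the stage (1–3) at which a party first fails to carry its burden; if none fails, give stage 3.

stage 3

Stage 1 (contractor, a more-likely-than-not showing, weight exceeds 53): (a) net 86−5=81 > 53 — meets; (b) net 87−5=82 > 53 — meets.
  Stage 1 is satisfied; the onus moves to the agency.
Stage 2 (agency, a production showing, weight is at least 15): (c) net 48−6=42 ≥ 15 — meets.
  Stage 2 carried; the burden shifts to the contractor.
Stage 3 (contractor, a clear and cogent showing, weight exceeds 70): (d) 46 ≤ 70 — fails.
  Stage 3 not carried; the contractor fails its burden.
The agency prevails.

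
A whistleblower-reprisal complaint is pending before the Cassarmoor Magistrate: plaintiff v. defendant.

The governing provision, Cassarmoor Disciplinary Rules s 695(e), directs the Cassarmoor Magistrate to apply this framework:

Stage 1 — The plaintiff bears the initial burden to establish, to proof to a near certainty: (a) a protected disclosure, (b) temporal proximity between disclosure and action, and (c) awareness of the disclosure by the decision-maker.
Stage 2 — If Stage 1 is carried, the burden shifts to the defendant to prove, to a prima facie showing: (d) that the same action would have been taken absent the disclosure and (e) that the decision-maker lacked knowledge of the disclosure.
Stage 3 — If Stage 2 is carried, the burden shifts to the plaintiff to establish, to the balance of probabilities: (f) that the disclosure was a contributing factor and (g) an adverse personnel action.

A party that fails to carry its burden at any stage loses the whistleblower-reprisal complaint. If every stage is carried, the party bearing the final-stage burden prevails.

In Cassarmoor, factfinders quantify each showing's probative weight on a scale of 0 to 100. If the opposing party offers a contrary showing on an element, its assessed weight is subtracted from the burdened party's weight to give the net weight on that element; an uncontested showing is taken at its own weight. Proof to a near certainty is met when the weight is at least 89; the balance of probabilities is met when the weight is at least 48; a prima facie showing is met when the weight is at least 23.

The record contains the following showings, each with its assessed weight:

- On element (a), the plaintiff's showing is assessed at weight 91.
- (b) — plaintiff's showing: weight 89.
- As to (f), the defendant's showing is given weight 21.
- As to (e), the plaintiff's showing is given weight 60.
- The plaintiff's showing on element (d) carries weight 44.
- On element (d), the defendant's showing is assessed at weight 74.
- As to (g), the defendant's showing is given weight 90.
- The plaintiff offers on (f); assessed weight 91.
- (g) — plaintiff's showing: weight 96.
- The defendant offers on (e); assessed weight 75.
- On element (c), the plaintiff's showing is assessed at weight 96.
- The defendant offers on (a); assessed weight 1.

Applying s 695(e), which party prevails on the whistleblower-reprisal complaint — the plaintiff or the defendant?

plaintiff

At Stage 1 the plaintiff must meet proof to a near certainty (weight is at least 89): on (a) the weight is 91 less the opposing 1 gives net 90, which does reach 89, so (a) meets the standard; on (b) the weight is 89, ≥ 89, so (b) meets the standard; on (c) the weight is 96, ≥ 89, so (c) meets the standard.
  Stage 1 is satisfied; the onus moves to the defendant.
At Stage 2 the defendant must meet a prima facie showing (weight is at least 23): on (d) the weight is 74 less the opposing 44 gives net 30, which does reach 23, so (d) meets the standard; on (e) the weight is 75 less the opposing 60 gives net 15, which does not reach 23, so (e) does not meet the standard.
  Stage 2 not carried; the defendant fails its burden.
So the plaintiff prevails.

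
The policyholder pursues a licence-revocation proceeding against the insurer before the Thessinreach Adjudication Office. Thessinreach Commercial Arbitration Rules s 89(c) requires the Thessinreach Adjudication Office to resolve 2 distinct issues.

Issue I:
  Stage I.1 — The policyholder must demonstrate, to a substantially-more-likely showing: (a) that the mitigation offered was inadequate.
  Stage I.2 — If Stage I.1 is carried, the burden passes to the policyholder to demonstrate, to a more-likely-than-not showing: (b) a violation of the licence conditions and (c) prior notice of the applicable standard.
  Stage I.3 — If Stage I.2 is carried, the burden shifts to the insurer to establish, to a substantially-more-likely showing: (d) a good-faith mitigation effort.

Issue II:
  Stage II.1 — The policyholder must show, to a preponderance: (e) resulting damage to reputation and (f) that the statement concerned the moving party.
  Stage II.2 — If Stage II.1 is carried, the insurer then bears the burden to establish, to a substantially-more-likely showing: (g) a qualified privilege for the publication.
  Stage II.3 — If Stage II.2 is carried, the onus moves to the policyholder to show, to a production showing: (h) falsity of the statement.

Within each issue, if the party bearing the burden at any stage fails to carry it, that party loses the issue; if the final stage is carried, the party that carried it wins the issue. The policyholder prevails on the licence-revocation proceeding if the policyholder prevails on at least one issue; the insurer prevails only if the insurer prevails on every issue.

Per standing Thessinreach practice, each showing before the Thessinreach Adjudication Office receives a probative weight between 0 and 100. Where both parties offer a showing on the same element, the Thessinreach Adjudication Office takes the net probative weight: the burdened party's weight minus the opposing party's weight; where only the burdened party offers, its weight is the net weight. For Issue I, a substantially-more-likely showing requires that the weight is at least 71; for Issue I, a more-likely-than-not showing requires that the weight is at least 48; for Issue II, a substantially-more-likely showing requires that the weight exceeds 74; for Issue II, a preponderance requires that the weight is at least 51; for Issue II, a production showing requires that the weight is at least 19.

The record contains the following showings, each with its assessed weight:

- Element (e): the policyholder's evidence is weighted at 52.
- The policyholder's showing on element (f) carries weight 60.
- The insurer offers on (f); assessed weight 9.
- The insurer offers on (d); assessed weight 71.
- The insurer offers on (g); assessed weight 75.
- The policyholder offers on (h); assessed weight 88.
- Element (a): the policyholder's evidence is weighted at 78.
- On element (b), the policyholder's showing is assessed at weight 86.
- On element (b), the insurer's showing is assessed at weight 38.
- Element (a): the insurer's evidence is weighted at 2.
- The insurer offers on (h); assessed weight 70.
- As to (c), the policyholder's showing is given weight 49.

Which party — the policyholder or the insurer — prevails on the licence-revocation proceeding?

— Issue I —
Stage I.1 (policyholder, a substantially-more-likely showing, weight is at least 71): (a) net 78−2=76 ≥ 71 — meets.
  Stage I.1 carried; the burden remains with the policyholder.
Stage I.2 (policyholder, a more-likely-than-not showing, weight is at least 48): (b) net 86−38=48 ≥ 48 — meets; (c) 49 ≥ 48 — meets.
  Stage I.2 is satisfied; the onus moves to the insurer.
Stage I.3 (insurer, a substantially-more-likely showing, weight is at least 71): (d) 71 ≥ 71 — meets.
  Stage I.3 carried; the final stage is satisfied.
With every stage satisfied, the insurer prevails on this issue.
— Issue II —
Stage II.1 (policyholder, a preponderance, weight is at least 51): (e) 52 ≥ 51 — meets; (f) net 60−9=51 ≥ 51 — meets.
  All elements met. The burden passes to the insurer.
Stage II.2 (insurer, a substantially-more-likely showing, weight exceeds 74): (g) 75 > 74 — meets.
  The insurer carries Stage II.2; the policyholder now bears the burden.
Stage II.3 (policyholder, a production showing, weight is at least 19): (h) net 88−70=18 < 19 — fails.
  Stage II.3 not carried; the policyholder fails its burden.
So the insurer prevails on this issue.
Per-issue: Issue I → insurer; Issue II → insurer. The policyholder must prevail on at least one issue; overall, the insurer prevails.

insurer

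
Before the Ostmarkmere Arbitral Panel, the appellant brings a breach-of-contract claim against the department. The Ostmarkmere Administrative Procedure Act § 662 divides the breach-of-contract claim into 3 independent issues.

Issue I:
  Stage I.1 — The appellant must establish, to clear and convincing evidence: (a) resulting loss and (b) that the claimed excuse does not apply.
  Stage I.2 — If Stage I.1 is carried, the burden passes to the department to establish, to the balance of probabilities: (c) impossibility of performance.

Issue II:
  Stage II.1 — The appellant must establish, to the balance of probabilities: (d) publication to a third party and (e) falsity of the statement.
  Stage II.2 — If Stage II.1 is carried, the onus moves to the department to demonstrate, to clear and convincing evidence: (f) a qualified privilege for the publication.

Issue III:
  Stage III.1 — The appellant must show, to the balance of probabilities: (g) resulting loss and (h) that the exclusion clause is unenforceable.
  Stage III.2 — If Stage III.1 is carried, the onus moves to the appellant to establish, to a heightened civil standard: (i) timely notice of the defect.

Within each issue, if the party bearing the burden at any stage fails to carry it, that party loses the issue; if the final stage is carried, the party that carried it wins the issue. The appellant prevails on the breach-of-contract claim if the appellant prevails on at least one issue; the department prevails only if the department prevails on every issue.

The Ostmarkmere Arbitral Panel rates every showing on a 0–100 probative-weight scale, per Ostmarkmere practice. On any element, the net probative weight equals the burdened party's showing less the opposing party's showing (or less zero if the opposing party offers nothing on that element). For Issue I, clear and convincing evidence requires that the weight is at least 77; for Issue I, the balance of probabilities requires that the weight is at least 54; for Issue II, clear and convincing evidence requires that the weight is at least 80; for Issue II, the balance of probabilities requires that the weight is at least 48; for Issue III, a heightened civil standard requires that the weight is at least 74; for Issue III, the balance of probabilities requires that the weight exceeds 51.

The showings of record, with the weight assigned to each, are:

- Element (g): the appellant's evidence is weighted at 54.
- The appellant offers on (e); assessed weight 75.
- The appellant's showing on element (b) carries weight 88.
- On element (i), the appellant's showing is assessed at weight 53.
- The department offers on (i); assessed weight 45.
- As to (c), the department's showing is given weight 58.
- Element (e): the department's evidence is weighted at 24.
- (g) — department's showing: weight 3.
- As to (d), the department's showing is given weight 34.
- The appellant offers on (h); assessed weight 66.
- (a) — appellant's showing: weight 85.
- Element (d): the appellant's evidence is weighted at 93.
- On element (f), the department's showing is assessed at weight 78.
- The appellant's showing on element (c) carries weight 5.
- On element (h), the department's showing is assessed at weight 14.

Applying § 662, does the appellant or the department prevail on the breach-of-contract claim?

— Issue I —
Stage I.1 (appellant, clear and convincing evidence, weight is at least 77): (a) 85 ≥ 77 — meets; (b) 88 ≥ 77 — meets.
  The appellant carries Stage I.1; the department now bears the burden.
Stage I.2 (department, the balance of probabilities, weight is at least 54): (c) net 58−5=53 < 54 — fails.
  The department does not carry Stage I.2.
The appellant prevails on this issue.
— Issue II —
Stage II.1 — burden on appellant; standard: the balance of probabilities (weight is at least 48).
    (d): 93 − 34 = 59 ≥ 48 [met]
    (e): 75 − 24 = 51 ≥ 48 [met]
  The appellant carries Stage II.1; the department now bears the burden.
Stage II.2 — burden on department; standard: clear and convincing evidence (weight is at least 80).
    (f): 78 < 80 [not met]
  Not every element is met, so the department fails to carry Stage II.2.
The analysis ends at Stage II.2; the appellant prevails on this issue.
— Issue III —
Stage III.1 (appellant, the balance of probabilities, weight exceeds 51): (g) net 54−3=51 ≤ 51 — fails; (h) net 66−14=52 > 51 — meets.
  Not every element is met, so the appellant fails to carry Stage III.1.
The analysis ends at Stage III.1; the department prevails on this issue.
Per-issue: Issue I → appellant; Issue II → appellant; Issue III → department. The appellant must prevail on at least one issue; overall, the appellant prevails.

appellant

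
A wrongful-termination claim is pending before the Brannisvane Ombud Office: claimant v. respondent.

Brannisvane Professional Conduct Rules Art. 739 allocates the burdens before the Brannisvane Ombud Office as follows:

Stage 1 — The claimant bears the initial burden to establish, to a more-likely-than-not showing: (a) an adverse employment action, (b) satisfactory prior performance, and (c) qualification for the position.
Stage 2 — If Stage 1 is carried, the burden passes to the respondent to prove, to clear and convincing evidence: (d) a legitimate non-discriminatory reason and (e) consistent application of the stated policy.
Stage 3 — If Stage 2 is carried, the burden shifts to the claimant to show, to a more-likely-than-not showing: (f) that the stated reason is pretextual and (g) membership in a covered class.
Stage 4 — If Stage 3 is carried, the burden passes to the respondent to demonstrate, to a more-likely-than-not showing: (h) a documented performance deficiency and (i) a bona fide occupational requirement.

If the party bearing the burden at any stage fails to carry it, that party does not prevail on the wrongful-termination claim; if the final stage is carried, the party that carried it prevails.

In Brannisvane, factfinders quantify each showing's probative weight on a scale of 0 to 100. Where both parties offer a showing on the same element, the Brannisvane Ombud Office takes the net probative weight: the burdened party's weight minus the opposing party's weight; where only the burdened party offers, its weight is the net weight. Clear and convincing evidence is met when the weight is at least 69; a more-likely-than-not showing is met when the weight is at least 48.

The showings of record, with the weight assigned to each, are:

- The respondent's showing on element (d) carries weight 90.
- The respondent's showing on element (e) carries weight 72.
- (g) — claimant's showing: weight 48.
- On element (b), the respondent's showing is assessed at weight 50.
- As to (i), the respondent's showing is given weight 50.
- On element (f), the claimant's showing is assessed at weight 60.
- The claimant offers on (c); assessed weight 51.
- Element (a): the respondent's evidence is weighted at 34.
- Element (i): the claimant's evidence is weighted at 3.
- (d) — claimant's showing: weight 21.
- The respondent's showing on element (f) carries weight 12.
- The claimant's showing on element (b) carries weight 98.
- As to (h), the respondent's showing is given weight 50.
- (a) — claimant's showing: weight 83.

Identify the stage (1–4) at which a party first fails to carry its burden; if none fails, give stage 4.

Stage 1 — burden on claimant; standard: a more-likely-than-not showing (weight is at least 48).
    (a): 83 − 34 = 49 ≥ 48 [met]
    (b): 98 − 50 = 48 ≥ 48 [met]
    (c): 51 ≥ 48 [met]
  Stage 1 is satisfied; the onus moves to the respondent.
Stage 2 — burden on respondent; standard: clear and convincing evidence (weight is at least 69).
    (d): 90 − 21 = 69 ≥ 69 [met]
    (e): 72 ≥ 69 [met]
  Stage 2 carried; the burden shifts to the claimant.
Stage 3 — burden on claimant; standard: a more-likely-than-not showing (weight is at least 48).
    (f): 60 − 12 = 48 ≥ 48 [met]
    (g): 48 ≥ 48 [met]
  Stage 3 carried; the burden shifts to the respondent.
Stage 4 — burden on respondent; standard: a more-likely-than-not showing (weight is at least 48).
    (h): 50 ≥ 48 [met]
    (i): 50 − 3 = 47 < 48 [not met]
  Not every element is met, so the respondent fails to carry Stage 4.
So the claimant prevails.

stage 4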